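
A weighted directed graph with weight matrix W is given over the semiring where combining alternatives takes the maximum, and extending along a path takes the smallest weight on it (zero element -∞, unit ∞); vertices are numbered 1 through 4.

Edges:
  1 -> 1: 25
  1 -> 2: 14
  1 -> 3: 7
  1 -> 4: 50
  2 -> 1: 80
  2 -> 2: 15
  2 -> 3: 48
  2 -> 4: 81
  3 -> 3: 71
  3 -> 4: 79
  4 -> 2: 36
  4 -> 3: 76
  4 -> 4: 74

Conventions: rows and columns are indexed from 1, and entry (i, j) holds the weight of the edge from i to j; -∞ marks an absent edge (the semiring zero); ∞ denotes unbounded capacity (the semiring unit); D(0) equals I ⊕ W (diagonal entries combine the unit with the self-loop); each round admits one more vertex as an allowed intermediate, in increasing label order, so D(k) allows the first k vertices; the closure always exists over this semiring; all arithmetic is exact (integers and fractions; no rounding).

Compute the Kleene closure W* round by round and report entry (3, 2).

D(0):
  [∞, 14, 7, 50]
  [80, ∞, 48, 81]
  [-∞, -∞, ∞, 79]
  [-∞, 36, 76, ∞]
D(1):
  [∞, 14, 7, 50]
  [80, ∞, 48, 81]
  [-∞, -∞, ∞, 79]
  [-∞, 36, 76, ∞]
D(2):
  [∞, 14, 14, 50]
  [80, ∞, 48, 81]
  [-∞, -∞, ∞, 79]
  [36, 36, 76, ∞]
D(3):
  [∞, 14, 14, 50]
  [80, ∞, 48, 81]
  [-∞, -∞, ∞, 79]
  [36, 36, 76, ∞]
D(4):
  [∞, 36, 50, 50]
  [80, ∞, 76, 81]
  [36, 36, ∞, 79]
  [36, 36, 76, ∞]
Answer: W*[3][2] = 36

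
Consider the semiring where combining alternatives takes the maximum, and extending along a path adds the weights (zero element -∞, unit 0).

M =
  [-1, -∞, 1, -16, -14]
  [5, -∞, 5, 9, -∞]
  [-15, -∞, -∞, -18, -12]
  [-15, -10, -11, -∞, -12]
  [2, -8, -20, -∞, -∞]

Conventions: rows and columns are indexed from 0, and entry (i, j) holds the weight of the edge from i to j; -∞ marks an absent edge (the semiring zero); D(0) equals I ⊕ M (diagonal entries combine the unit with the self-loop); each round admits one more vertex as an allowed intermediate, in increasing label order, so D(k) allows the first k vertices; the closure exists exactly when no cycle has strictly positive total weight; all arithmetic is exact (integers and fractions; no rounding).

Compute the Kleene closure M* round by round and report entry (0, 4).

D(0):
  [0, -∞, 1, -16, -14]
  [5, 0, 5, 9, -∞]
  [-15, -∞, 0, -18, -12]
  [-15, -10, -11, 0, -12]
  [2, -8, -20, -∞, 0]
D(1):
  [0, -∞, 1, -16, -14]
  [5, 0, 6, 9, -9]
  [-15, -∞, 0, -18, -12]
  [-15, -10, -11, 0, -12]
  [2, -8, 3, -14, 0]
D(2):
  [0, -∞, 1, -16, -14]
  [5, 0, 6, 9, -9]
  [-15, -∞, 0, -18, -12]
  [-5, -10, -4, 0, -12]
  [2, -8, 3, 1, 0]
D(3):
  [0, -∞, 1, -16, -11]
  [5, 0, 6, 9, -6]
  [-15, -∞, 0, -18, -12]
  [-5, -10, -4, 0, -12]
  [2, -8, 3, 1, 0]
D(4):
  [0, -26, 1, -16, -11]
  [5, 0, 6, 9, -3]
  [-15, -28, 0, -18, -12]
  [-5, -10, -4, 0, -12]
  [2, -8, 3, 1, 0]
D(5):
  [0, -19, 1, -10, -11]
  [5, 0, 6, 9, -3]
  [-10, -20, 0, -11, -12]
  [-5, -10, -4, 0, -12]
  [2, -8, 3, 1, 0]
Answer: M*[0][4] = -11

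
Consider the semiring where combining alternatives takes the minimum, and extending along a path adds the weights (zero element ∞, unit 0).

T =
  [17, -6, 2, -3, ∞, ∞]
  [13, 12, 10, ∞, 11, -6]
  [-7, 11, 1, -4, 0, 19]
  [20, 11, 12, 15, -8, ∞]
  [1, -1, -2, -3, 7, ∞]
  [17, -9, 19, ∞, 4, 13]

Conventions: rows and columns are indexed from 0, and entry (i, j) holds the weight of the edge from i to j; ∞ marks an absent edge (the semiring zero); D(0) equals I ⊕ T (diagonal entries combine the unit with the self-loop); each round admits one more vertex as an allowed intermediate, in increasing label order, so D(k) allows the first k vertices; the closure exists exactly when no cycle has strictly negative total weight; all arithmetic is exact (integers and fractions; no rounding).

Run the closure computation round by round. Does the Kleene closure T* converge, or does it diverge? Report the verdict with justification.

D(0):
  [0, -6, 2, -3, ∞, ∞]
  [13, 0, 10, ∞, 11, -6]
  [-7, 11, 0, -4, 0, 19]
  [20, 11, 12, 0, -8, ∞]
  [1, -1, -2, -3, 0, ∞]
  [17, -9, 19, ∞, 4, 0]
Detection: at round 1, diagonal entry (2, 2) turns strictly negative.
Key observation: the cycle 2->0->2 has total weight (-7) + 2, which is strictly negative.
Answer: DIVERGES — negative cycle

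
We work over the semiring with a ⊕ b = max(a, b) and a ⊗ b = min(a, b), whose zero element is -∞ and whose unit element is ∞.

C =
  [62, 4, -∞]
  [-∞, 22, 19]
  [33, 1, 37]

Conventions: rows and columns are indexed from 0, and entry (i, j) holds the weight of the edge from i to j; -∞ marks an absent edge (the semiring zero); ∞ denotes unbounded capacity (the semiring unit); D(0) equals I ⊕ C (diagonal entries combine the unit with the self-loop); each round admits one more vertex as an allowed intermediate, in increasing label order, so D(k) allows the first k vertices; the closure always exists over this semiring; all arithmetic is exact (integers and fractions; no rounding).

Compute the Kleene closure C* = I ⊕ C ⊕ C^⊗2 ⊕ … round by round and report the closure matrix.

D(0):
  [∞, 4, -∞]
  [-∞, ∞, 19]
  [33, 1, ∞]
D(1):
  [∞, 4, -∞]
  [-∞, ∞, 19]
  [33, 4, ∞]
D(2):
  [∞, 4, 4]
  [-∞, ∞, 19]
  [33, 4, ∞]
D(3):
  [∞, 4, 4]
  [19, ∞, 19]
  [33, 4, ∞]
Answer: C* = [[∞, 4, 4], [19, ∞, 19], [33, 4, ∞]]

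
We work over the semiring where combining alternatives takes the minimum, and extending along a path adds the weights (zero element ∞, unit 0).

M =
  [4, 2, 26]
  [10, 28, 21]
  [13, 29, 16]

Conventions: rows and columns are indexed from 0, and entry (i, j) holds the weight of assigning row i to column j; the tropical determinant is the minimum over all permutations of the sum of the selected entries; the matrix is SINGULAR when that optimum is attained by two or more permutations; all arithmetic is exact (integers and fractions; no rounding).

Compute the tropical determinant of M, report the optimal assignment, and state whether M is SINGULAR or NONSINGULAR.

σ = (0, 1, 2): 4 + 28 + 16 = 48
σ = (0, 2, 1): 4 + 21 + 29 = 54
σ = (1, 0, 2): 2 + 10 + 16 = 28
σ = (1, 2, 0): 2 + 21 + 13 = 36
σ = (2, 0, 1): 26 + 10 + 29 = 65
σ = (2, 1, 0): 26 + 28 + 13 = 67
Optimal value attained by: σ = (1, 0, 2).
Answer: det⊕(M) = 28; verdict: NONSINGULAR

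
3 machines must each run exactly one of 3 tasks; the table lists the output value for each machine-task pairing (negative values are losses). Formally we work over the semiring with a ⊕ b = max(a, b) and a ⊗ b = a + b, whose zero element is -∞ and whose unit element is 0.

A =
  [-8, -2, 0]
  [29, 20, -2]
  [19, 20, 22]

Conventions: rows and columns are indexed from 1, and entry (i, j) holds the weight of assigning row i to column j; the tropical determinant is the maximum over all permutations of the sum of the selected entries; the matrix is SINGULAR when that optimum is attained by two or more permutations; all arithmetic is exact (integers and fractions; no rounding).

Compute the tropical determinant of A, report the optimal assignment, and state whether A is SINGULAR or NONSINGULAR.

σ = (1, 2, 3): (-8) + 20 + 22 = 34
σ = (1, 3, 2): (-8) + (-2) + 20 = 10
σ = (2, 1, 3): (-2) + 29 + 22 = 49
σ = (2, 3, 1): (-2) + (-2) + 19 = 15
σ = (3, 1, 2): 0 + 29 + 20 = 49
σ = (3, 2, 1): 0 + 20 + 19 = 39
Optimal value attained by: σ = (2, 1, 3).
Answer: det⊕(A) = 49; verdict: SINGULAR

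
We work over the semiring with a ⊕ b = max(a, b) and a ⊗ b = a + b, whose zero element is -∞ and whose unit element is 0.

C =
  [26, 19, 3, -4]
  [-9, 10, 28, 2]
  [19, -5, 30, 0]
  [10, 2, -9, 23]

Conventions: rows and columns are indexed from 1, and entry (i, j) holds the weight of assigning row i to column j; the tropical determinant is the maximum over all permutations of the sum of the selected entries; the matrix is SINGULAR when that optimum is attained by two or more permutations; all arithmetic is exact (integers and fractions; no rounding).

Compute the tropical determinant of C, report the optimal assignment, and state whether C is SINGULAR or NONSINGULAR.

σ = (1, 2, 3, 4): 26 + 10 + 30 + 23 = 89
σ = (1, 2, 4, 3): 26 + 10 + 0 + (-9) = 27
σ = (1, 3, 2, 4): 26 + 28 + (-5) + 23 = 72
σ = (1, 3, 4, 2): 26 + 28 + 0 + 2 = 56
σ = (1, 4, 2, 3): 26 + 2 + (-5) + (-9) = 14
σ = (1, 4, 3, 2): 26 + 2 + 30 + 2 = 60
σ = (2, 1, 3, 4): 19 + (-9) + 30 + 23 = 63
σ = (2, 1, 4, 3): 19 + (-9) + 0 + (-9) = 1
σ = (2, 3, 1, 4): 19 + 28 + 19 + 23 = 89
σ = (2, 3, 4, 1): 19 + 28 + 0 + 10 = 57
σ = (2, 4, 1, 3): 19 + 2 + 19 + (-9) = 31
σ = (2, 4, 3, 1): 19 + 2 + 30 + 10 = 61
σ = (3, 1, 2, 4): 3 + (-9) + (-5) + 23 = 12
σ = (3, 1, 4, 2): 3 + (-9) + 0 + 2 = -4
σ = (3, 2, 1, 4): 3 + 10 + 19 + 23 = 55
σ = (3, 2, 4, 1): 3 + 10 + 0 + 10 = 23
σ = (3, 4, 1, 2): 3 + 2 + 19 + 2 = 26
σ = (3, 4, 2, 1): 3 + 2 + (-5) + 10 = 10
σ = (4, 1, 2, 3): (-4) + (-9) + (-5) + (-9) = -27
σ = (4, 1, 3, 2): (-4) + (-9) + 30 + 2 = 19
σ = (4, 2, 1, 3): (-4) + 10 + 19 + (-9) = 16
σ = (4, 2, 3, 1): (-4) + 10 + 30 + 10 = 46
σ = (4, 3, 1, 2): (-4) + 28 + 19 + 2 = 45
σ = (4, 3, 2, 1): (-4) + 28 + (-5) + 10 = 29
Optimal value attained by: σ = (1, 2, 3, 4).
Answer: det⊕(C) = 89; verdict: SINGULAR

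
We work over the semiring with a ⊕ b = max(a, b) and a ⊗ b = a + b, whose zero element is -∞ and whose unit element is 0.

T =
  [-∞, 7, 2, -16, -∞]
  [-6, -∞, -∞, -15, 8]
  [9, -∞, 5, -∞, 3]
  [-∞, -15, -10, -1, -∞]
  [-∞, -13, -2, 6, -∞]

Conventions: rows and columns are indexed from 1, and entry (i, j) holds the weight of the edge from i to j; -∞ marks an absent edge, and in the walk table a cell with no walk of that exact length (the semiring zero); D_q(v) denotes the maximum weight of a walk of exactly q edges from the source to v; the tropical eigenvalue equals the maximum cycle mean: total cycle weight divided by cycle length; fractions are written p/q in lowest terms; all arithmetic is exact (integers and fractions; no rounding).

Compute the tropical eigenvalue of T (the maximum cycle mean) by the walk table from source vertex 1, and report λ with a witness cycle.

q=0: [0, -∞, -∞, -∞, -∞]
q=1: [-∞, 7, 2, -16, -∞]
q=2: [11, -31, 7, -8, 15]
q=3: [16, 18, 13, 21, 10]
q=4: [22, 23, 18, 20, 26]
q=5: [27, 29, 24, 32, 31]
Optimal cycle mean attained by: cycle 1->2->5->3->1, total 7 + 8 + (-2) + 9, length 4.
Answer: λ = 11/2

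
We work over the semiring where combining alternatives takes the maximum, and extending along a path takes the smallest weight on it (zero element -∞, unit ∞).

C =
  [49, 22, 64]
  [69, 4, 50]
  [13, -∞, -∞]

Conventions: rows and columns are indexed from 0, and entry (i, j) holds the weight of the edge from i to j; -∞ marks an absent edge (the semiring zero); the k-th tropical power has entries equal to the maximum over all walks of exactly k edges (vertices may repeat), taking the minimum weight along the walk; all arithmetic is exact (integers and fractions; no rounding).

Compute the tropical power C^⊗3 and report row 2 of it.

C^⊗2:
  [49, 22, 49]
  [49, 22, 64]
  [13, 13, 13]
C^⊗3:
  [49, 22, 49]
  [49, 22, 49]
  [13, 13, 13]
Answer: row 2 of C^⊗3 = [13, 13, 13]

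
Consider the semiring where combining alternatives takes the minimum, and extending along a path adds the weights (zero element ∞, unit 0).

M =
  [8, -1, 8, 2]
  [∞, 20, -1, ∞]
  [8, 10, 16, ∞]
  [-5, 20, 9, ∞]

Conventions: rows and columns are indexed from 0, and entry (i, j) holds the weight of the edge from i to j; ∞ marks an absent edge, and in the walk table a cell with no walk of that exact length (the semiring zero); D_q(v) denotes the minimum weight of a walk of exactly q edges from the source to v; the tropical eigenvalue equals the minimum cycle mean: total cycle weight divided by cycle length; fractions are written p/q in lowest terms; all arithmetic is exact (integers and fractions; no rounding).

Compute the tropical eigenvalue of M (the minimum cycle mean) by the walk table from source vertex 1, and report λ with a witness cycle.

q=0: [∞, 0, ∞, ∞]
q=1: [∞, 20, -1, ∞]
q=2: [7, 9, 15, ∞]
q=3: [15, 6, 8, 9]
q=4: [4, 14, 5, 17]
Optimal cycle mean attained by: cycle 0->3->0, total 2 + (-5), length 2.
Answer: λ = -3/2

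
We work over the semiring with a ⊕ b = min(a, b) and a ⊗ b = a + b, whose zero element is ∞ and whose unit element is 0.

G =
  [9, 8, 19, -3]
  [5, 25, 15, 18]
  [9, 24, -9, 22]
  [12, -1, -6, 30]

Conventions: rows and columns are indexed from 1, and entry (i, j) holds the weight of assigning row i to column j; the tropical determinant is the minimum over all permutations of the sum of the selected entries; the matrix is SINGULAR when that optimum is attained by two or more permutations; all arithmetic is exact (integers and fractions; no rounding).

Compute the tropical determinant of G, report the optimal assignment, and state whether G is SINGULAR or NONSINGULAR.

σ = (1, 2, 3, 4): 9 + 25 + (-9) + 30 = 55
σ = (1, 2, 4, 3): 9 + 25 + 22 + (-6) = 50
σ = (1, 3, 2, 4): 9 + 15 + 24 + 30 = 78
σ = (1, 3, 4, 2): 9 + 15 + 22 + (-1) = 45
σ = (1, 4, 2, 3): 9 + 18 + 24 + (-6) = 45
σ = (1, 4, 3, 2): 9 + 18 + (-9) + (-1) = 17
σ = (2, 1, 3, 4): 8 + 5 + (-9) + 30 = 34
σ = (2, 1, 4, 3): 8 + 5 + 22 + (-6) = 29
σ = (2, 3, 1, 4): 8 + 15 + 9 + 30 = 62
σ = (2, 3, 4, 1): 8 + 15 + 22 + 12 = 57
σ = (2, 4, 1, 3): 8 + 18 + 9 + (-6) = 29
σ = (2, 4, 3, 1): 8 + 18 + (-9) + 12 = 29
σ = (3, 1, 2, 4): 19 + 5 + 24 + 30 = 78
σ = (3, 1, 4, 2): 19 + 5 + 22 + (-1) = 45
σ = (3, 2, 1, 4): 19 + 25 + 9 + 30 = 83
σ = (3, 2, 4, 1): 19 + 25 + 22 + 12 = 78
σ = (3, 4, 1, 2): 19 + 18 + 9 + (-1) = 45
σ = (3, 4, 2, 1): 19 + 18 + 24 + 12 = 73
σ = (4, 1, 2, 3): (-3) + 5 + 24 + (-6) = 20
σ = (4, 1, 3, 2): (-3) + 5 + (-9) + (-1) = -8
σ = (4, 2, 1, 3): (-3) + 25 + 9 + (-6) = 25
σ = (4, 2, 3, 1): (-3) + 25 + (-9) + 12 = 25
σ = (4, 3, 1, 2): (-3) + 15 + 9 + (-1) = 20
σ = (4, 3, 2, 1): (-3) + 15 + 24 + 12 = 48
Optimal value attained by: σ = (4, 1, 3, 2).
Answer: det⊕(G) = -8; verdict: NONSINGULAR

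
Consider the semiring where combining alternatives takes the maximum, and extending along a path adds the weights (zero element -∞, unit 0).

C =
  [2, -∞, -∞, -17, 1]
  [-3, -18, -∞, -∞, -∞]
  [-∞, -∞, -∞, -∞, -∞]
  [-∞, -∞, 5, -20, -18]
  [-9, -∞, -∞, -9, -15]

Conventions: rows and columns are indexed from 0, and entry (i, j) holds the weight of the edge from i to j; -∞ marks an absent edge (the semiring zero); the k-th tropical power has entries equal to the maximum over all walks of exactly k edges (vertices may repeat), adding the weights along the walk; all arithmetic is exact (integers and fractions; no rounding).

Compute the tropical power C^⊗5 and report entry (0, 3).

C^⊗2:
  [4, -∞, -12, -8, 3]
  [-1, -36, -∞, -20, -2]
  [-∞, -∞, -∞, -∞, -∞]
  [-27, -∞, -15, -27, -33]
  [-7, -∞, -4, -24, -8]
C^⊗3:
  [6, -∞, -3, -6, 5]
  [1, -54, -15, -11, 0]
  [-∞, -∞, -∞, -∞, -∞]
  [-25, -∞, -22, -42, -26]
  [-5, -∞, -19, -17, -6]
C^⊗4:
  [8, -∞, -1, -4, 7]
  [3, -72, -6, -9, 2]
  [-∞, -∞, -∞, -∞, -∞]
  [-23, -∞, -37, -35, -24]
  [-3, -∞, -12, -15, -4]
C^⊗5:
  [10, -∞, 1, -2, 9]
  [5, -90, -4, -7, 4]
  [-∞, -∞, -∞, -∞, -∞]
  [-21, -∞, -30, -33, -22]
  [-1, -∞, -10, -13, -2]
Key observation: the optimum is the walk 0->0->0->0->4->3, with weight 2 + 2 + 2 + 1 + (-9) = -2.
Optimal value attained by: walk 0->0->0->0->4->3.
Answer: (C^⊗5)[0][3] = -2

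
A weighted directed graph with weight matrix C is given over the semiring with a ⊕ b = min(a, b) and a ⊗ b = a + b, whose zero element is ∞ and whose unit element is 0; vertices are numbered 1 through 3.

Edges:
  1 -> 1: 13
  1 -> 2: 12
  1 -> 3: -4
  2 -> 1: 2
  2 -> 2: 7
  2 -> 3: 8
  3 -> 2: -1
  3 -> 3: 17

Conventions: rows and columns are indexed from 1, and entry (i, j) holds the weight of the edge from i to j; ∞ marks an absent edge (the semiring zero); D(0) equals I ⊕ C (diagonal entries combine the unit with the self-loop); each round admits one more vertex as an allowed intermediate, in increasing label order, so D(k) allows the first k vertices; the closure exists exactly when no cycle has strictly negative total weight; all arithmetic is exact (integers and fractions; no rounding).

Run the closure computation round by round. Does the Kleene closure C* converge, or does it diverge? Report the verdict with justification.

D(0):
  [0, 12, -4]
  [2, 0, 8]
  [∞, -1, 0]
D(1):
  [0, 12, -4]
  [2, 0, -2]
  [∞, -1, 0]
Detection: at round 2, diagonal entry (3, 3) turns strictly negative.
Key observation: the cycle 3->2->1->3 has total weight (-1) + 2 + (-4), which is strictly negative.
Answer: DIVERGES — negative cycle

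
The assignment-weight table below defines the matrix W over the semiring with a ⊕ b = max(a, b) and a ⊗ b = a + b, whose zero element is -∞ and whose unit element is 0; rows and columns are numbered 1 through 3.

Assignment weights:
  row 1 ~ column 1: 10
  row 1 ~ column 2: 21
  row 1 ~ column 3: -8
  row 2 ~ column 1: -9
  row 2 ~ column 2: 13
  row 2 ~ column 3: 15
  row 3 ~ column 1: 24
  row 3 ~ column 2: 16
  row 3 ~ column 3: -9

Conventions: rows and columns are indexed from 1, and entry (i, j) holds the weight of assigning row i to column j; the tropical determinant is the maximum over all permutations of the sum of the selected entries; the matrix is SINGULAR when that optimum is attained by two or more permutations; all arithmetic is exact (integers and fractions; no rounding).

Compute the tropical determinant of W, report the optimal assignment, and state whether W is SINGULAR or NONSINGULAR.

σ = (1, 2, 3): 10 + 13 + (-9) = 14
σ = (1, 3, 2): 10 + 15 + 16 = 41
σ = (2, 1, 3): 21 + (-9) + (-9) = 3
σ = (2, 3, 1): 21 + 15 + 24 = 60
σ = (3, 1, 2): (-8) + (-9) + 16 = -1
σ = (3, 2, 1): (-8) + 13 + 24 = 29
Optimal value attained by: σ = (2, 3, 1).
Answer: det⊕(W) = 60; verdict: NONSINGULAR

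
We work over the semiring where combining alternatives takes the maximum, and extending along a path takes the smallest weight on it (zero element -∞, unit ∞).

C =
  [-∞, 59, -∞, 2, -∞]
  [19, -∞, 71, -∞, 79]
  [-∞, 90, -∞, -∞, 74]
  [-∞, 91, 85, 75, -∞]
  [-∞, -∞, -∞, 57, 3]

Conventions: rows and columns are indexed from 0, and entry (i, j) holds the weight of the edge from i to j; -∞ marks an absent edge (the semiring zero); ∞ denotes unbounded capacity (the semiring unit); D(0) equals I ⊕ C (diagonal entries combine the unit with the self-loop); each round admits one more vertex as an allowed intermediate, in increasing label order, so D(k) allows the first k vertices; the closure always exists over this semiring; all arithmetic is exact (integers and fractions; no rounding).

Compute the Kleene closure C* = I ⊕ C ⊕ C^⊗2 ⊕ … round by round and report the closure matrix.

D(0):
  [∞, 59, -∞, 2, -∞]
  [19, ∞, 71, -∞, 79]
  [-∞, 90, ∞, -∞, 74]
  [-∞, 91, 85, ∞, -∞]
  [-∞, -∞, -∞, 57, ∞]
D(1):
  [∞, 59, -∞, 2, -∞]
  [19, ∞, 71, 2, 79]
  [-∞, 90, ∞, -∞, 74]
  [-∞, 91, 85, ∞, -∞]
  [-∞, -∞, -∞, 57, ∞]
D(2):
  [∞, 59, 59, 2, 59]
  [19, ∞, 71, 2, 79]
  [19, 90, ∞, 2, 79]
  [19, 91, 85, ∞, 79]
  [-∞, -∞, -∞, 57, ∞]
D(3):
  [∞, 59, 59, 2, 59]
  [19, ∞, 71, 2, 79]
  [19, 90, ∞, 2, 79]
  [19, 91, 85, ∞, 79]
  [-∞, -∞, -∞, 57, ∞]
D(4):
  [∞, 59, 59, 2, 59]
  [19, ∞, 71, 2, 79]
  [19, 90, ∞, 2, 79]
  [19, 91, 85, ∞, 79]
  [19, 57, 57, 57, ∞]
D(5):
  [∞, 59, 59, 57, 59]
  [19, ∞, 71, 57, 79]
  [19, 90, ∞, 57, 79]
  [19, 91, 85, ∞, 79]
  [19, 57, 57, 57, ∞]
Answer: C* = [[∞, 59, 59, 57, 59], [19, ∞, 71, 57, 79], [19, 90, ∞, 57, 79], [19, 91, 85, ∞, 79], [19, 57, 57, 57, ∞]]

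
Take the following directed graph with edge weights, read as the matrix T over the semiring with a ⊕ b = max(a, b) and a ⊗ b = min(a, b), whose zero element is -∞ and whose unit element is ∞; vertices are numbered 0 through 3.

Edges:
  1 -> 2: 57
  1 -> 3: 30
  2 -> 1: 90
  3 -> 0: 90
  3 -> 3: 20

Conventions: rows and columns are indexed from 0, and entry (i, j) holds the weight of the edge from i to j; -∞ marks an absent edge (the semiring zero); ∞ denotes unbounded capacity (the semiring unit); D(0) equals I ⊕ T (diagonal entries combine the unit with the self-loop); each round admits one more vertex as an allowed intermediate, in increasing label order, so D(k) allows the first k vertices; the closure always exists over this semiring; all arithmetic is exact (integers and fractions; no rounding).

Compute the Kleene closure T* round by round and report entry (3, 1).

D(0):
  [∞, -∞, -∞, -∞]
  [-∞, ∞, 57, 30]
  [-∞, 90, ∞, -∞]
  [90, -∞, -∞, ∞]
D(1):
  [∞, -∞, -∞, -∞]
  [-∞, ∞, 57, 30]
  [-∞, 90, ∞, -∞]
  [90, -∞, -∞, ∞]
D(2):
  [∞, -∞, -∞, -∞]
  [-∞, ∞, 57, 30]
  [-∞, 90, ∞, 30]
  [90, -∞, -∞, ∞]
D(3):
  [∞, -∞, -∞, -∞]
  [-∞, ∞, 57, 30]
  [-∞, 90, ∞, 30]
  [90, -∞, -∞, ∞]
D(4):
  [∞, -∞, -∞, -∞]
  [30, ∞, 57, 30]
  [30, 90, ∞, 30]
  [90, -∞, -∞, ∞]
Answer: T*[3][1] = -∞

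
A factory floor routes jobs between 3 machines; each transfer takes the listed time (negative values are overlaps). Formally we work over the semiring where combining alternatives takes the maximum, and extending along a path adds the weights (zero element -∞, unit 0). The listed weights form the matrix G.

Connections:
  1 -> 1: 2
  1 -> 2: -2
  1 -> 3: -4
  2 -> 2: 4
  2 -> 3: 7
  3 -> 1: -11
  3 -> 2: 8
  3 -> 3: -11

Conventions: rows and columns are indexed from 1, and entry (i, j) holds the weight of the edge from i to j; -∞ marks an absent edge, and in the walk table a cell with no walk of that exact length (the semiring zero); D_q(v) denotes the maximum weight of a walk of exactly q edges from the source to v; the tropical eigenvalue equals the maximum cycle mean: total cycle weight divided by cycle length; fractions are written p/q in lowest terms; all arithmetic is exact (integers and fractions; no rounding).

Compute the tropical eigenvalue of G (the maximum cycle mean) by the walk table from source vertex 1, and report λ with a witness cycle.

q=0: [0, -∞, -∞]
q=1: [2, -2, -4]
q=2: [4, 4, 5]
q=3: [6, 13, 11]
Optimal cycle mean attained by: cycle 2->3->2, total 7 + 8, length 2.
Answer: λ = 15/2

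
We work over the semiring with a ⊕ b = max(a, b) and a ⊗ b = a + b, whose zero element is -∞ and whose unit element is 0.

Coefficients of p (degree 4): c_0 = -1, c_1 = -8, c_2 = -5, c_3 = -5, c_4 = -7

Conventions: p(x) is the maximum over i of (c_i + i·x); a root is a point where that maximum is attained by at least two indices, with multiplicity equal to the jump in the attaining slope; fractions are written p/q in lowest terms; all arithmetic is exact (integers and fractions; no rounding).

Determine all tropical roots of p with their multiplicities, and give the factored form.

hull edge (i=0, c=-1) to (i=3, c=-5): slope -4/3, span 3
hull edge (i=3, c=-5) to (i=4, c=-7): slope -2, span 1
Factored form: p(x) = -7 ⊗ (x ⊕ 4/3) ⊗ (x ⊕ 4/3) ⊗ (x ⊕ 4/3) ⊗ (x ⊕ 2)
Answer: roots = 4/3 (mult 3), 2 (mult 1)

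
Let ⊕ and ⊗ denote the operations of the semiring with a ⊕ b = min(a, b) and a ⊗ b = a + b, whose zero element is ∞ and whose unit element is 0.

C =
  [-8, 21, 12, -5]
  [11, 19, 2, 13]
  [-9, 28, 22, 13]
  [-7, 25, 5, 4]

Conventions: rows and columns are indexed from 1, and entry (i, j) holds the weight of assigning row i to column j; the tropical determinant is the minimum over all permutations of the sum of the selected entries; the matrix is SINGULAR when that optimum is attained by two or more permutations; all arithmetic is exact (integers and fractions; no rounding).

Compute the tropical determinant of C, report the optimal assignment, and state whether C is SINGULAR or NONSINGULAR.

σ = (1, 2, 3, 4): (-8) + 19 + 22 + 4 = 37
σ = (1, 2, 4, 3): (-8) + 19 + 13 + 5 = 29
σ = (1, 3, 2, 4): (-8) + 2 + 28 + 4 = 26
σ = (1, 3, 4, 2): (-8) + 2 + 13 + 25 = 32
σ = (1, 4, 2, 3): (-8) + 13 + 28 + 5 = 38
σ = (1, 4, 3, 2): (-8) + 13 + 22 + 25 = 52
σ = (2, 1, 3, 4): 21 + 11 + 22 + 4 = 58
σ = (2, 1, 4, 3): 21 + 11 + 13 + 5 = 50
σ = (2, 3, 1, 4): 21 + 2 + (-9) + 4 = 18
σ = (2, 3, 4, 1): 21 + 2 + 13 + (-7) = 29
σ = (2, 4, 1, 3): 21 + 13 + (-9) + 5 = 30
σ = (2, 4, 3, 1): 21 + 13 + 22 + (-7) = 49
σ = (3, 1, 2, 4): 12 + 11 + 28 + 4 = 55
σ = (3, 1, 4, 2): 12 + 11 + 13 + 25 = 61
σ = (3, 2, 1, 4): 12 + 19 + (-9) + 4 = 26
σ = (3, 2, 4, 1): 12 + 19 + 13 + (-7) = 37
σ = (3, 4, 1, 2): 12 + 13 + (-9) + 25 = 41
σ = (3, 4, 2, 1): 12 + 13 + 28 + (-7) = 46
σ = (4, 1, 2, 3): (-5) + 11 + 28 + 5 = 39
σ = (4, 1, 3, 2): (-5) + 11 + 22 + 25 = 53
σ = (4, 2, 1, 3): (-5) + 19 + (-9) + 5 = 10
σ = (4, 2, 3, 1): (-5) + 19 + 22 + (-7) = 29
σ = (4, 3, 1, 2): (-5) + 2 + (-9) + 25 = 13
σ = (4, 3, 2, 1): (-5) + 2 + 28 + (-7) = 18
Optimal value attained by: σ = (4, 2, 1, 3).
Answer: det⊕(C) = 10; verdict: NONSINGULAR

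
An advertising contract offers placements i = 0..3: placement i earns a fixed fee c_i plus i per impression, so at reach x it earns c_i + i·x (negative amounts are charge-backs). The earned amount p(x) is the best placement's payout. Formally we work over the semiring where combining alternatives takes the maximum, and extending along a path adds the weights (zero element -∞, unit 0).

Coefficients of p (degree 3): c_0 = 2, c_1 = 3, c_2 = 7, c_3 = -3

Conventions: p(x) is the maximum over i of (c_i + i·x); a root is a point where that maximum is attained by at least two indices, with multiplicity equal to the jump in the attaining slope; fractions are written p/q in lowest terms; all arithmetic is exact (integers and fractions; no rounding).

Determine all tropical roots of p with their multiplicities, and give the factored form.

hull edge (i=0, c=2) to (i=2, c=7): slope 5/2, span 2
hull edge (i=2, c=7) to (i=3, c=-3): slope -10, span 1
Factored form: p(x) = -3 ⊗ (x ⊕ (-5/2)) ⊗ (x ⊕ (-5/2)) ⊗ (x ⊕ 10)
Answer: roots = -5/2 (mult 2), 10 (mult 1)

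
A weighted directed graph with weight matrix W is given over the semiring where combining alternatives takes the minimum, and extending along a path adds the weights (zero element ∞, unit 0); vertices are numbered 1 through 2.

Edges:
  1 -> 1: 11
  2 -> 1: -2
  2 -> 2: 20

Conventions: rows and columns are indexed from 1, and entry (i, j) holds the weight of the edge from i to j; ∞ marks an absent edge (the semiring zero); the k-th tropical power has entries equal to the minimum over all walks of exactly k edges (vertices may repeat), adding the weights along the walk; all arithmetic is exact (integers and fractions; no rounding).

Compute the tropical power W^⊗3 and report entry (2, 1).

W^⊗2:
  [22, ∞]
  [9, 40]
W^⊗3:
  [33, ∞]
  [20, 60]
Key observation: the optimum is the walk 2->1->1->1, with weight (-2) + 11 + 11 = 20.
Optimal value attained by: walk 2->1->1->1.
Answer: (W^⊗3)[2][1] = 20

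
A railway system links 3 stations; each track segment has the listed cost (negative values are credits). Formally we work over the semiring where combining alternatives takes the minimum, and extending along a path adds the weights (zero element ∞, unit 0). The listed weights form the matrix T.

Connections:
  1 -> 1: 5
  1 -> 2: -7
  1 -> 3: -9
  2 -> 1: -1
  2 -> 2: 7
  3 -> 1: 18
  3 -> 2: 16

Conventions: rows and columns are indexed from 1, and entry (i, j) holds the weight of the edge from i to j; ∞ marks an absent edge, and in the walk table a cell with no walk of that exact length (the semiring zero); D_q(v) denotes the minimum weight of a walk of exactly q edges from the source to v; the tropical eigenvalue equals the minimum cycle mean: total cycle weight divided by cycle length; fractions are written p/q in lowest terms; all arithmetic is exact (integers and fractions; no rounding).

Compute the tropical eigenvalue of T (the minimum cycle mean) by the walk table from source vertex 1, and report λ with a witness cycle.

q=0: [0, ∞, ∞]
q=1: [5, -7, -9]
q=2: [-8, -2, -4]
q=3: [-3, -15, -17]
Optimal cycle mean attained by: cycle 1->2->1, total (-7) + (-1), length 2.
Answer: λ = -4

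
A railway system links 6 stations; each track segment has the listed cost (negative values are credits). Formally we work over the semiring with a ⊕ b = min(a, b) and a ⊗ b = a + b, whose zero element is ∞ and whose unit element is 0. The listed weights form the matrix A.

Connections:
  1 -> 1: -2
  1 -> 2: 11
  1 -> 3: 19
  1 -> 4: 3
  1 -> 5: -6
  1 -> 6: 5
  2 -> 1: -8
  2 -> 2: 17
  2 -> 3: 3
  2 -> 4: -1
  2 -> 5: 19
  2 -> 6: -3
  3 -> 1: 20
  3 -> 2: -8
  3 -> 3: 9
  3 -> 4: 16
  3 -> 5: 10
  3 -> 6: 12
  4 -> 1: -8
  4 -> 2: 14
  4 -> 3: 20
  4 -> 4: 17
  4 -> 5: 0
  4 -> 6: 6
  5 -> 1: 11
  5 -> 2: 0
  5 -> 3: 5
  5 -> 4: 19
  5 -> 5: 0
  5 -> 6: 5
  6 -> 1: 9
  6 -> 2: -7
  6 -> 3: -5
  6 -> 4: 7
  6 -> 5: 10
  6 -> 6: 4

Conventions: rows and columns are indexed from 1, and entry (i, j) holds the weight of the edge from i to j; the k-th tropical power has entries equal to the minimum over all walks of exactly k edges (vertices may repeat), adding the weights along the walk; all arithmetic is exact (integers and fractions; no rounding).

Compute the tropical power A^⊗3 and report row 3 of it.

A^⊗2:
  [-5, -6, -1, 1, -8, -1]
  [-10, -10, -8, -5, -14, -3]
  [-16, 1, -5, -9, 10, -11]
  [-10, -1, 1, -5, -14, -3]
  [-8, -3, 0, -1, 0, -3]
  [-15, -13, -4, -8, 3, -10]
A^⊗3:
  [-14, -9, -6, -7, -11, -9]
  [-18, -16, -9, -11, -16, -13]
  [-18, -18, -16, -13, -22, -11]
  [-13, -14, -9, -7, -16, -9]
  [-11, -10, -8, -5, -14, -6]
  [-21, -17, -15, -14, -21, -16]
Answer: row 3 of A^⊗3 = [-18, -18, -16, -13, -22, -11]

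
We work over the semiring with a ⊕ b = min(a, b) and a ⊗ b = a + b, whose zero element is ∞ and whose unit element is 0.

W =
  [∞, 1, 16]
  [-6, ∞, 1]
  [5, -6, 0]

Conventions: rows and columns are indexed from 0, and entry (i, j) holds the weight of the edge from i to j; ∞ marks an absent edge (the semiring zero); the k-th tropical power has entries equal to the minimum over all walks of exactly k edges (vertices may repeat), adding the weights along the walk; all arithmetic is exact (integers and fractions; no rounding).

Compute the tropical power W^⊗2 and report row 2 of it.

W^⊗2:
  [-5, 10, 2]
  [6, -5, 1]
  [-12, -6, -5]
Answer: row 2 of W^⊗2 = [-12, -6, -5]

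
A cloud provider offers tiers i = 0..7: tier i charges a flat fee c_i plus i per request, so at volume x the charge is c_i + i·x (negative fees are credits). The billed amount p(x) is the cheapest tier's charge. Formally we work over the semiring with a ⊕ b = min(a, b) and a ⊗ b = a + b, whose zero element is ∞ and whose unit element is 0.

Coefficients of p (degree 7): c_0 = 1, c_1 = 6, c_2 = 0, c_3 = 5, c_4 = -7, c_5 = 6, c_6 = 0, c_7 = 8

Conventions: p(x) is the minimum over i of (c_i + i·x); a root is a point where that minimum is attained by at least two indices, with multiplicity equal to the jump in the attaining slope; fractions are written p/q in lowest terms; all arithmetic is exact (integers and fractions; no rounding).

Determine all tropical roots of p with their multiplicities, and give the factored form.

hull edge (i=0, c=1) to (i=4, c=-7): slope -2, span 4
hull edge (i=4, c=-7) to (i=6, c=0): slope 7/2, span 2
hull edge (i=6, c=0) to (i=7, c=8): slope 8, span 1
Factored form: p(x) = 8 ⊗ (x ⊕ (-8)) ⊗ (x ⊕ (-7/2)) ⊗ (x ⊕ (-7/2)) ⊗ (x ⊕ 2) ⊗ (x ⊕ 2) ⊗ (x ⊕ 2) ⊗ (x ⊕ 2)
Answer: roots = -8 (mult 1), -7/2 (mult 2), 2 (mult 4)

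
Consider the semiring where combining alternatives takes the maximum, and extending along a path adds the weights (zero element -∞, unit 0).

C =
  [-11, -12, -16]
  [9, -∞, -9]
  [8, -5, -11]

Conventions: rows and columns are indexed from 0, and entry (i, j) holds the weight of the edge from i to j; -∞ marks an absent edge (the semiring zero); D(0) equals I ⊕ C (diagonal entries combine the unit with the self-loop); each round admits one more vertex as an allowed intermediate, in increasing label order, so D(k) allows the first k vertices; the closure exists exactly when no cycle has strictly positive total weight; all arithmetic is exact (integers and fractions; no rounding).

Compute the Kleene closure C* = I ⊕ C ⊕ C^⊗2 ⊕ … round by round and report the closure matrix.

D(0):
  [0, -12, -16]
  [9, 0, -9]
  [8, -5, 0]
D(1):
  [0, -12, -16]
  [9, 0, -7]
  [8, -4, 0]
D(2):
  [0, -12, -16]
  [9, 0, -7]
  [8, -4, 0]
D(3):
  [0, -12, -16]
  [9, 0, -7]
  [8, -4, 0]
Answer: C* = [[0, -12, -16], [9, 0, -7], [8, -4, 0]]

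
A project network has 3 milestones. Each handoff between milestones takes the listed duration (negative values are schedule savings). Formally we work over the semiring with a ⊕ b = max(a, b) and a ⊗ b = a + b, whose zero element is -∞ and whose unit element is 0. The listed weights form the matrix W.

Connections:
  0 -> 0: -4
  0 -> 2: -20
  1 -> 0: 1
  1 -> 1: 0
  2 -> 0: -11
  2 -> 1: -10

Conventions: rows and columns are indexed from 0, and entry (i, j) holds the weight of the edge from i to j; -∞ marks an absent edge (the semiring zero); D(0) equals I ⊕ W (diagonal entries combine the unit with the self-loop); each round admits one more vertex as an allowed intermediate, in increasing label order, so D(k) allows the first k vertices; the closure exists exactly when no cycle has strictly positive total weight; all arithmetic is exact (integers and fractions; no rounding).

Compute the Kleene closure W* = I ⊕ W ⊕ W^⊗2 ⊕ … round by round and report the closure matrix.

D(0):
  [0, -∞, -20]
  [1, 0, -∞]
  [-11, -10, 0]
D(1):
  [0, -∞, -20]
  [1, 0, -19]
  [-11, -10, 0]
D(2):
  [0, -∞, -20]
  [1, 0, -19]
  [-9, -10, 0]
D(3):
  [0, -30, -20]
  [1, 0, -19]
  [-9, -10, 0]
Answer: W* = [[0, -30, -20], [1, 0, -19], [-9, -10, 0]]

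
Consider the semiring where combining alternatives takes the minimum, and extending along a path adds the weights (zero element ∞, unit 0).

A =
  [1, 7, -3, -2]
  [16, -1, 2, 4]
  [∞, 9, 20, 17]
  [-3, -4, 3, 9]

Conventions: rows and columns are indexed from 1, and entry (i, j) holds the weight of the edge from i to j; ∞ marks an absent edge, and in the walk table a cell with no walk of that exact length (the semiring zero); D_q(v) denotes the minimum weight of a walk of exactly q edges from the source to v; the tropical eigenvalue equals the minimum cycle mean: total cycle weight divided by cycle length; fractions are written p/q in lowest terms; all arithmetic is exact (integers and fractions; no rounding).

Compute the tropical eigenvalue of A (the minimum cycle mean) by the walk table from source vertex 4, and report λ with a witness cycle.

q=0: [∞, ∞, ∞, 0]
q=1: [-3, -4, 3, 9]
q=2: [-2, -5, -6, -5]
q=3: [-8, -9, -5, -4]
q=4: [-7, -10, -11, -10]
Optimal cycle mean attained by: cycle 1->4->1, total (-2) + (-3), length 2.
Answer: λ = -5/2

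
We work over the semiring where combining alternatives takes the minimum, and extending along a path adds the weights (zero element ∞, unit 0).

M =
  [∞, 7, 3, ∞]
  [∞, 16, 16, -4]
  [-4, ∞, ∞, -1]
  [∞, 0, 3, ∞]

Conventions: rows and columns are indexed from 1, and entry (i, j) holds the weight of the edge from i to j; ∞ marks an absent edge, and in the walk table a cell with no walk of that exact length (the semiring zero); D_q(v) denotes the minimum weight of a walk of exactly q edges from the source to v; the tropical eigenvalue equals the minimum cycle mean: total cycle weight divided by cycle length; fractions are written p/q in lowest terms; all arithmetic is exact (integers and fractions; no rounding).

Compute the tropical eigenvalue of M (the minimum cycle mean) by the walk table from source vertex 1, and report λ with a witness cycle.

q=0: [0, ∞, ∞, ∞]
q=1: [∞, 7, 3, ∞]
q=2: [-1, 23, 23, 2]
q=3: [19, 2, 2, 19]
q=4: [-2, 18, 18, -2]
Optimal cycle mean attained by: cycle 2->4->2, total (-4) + 0, length 2.
Answer: λ = -2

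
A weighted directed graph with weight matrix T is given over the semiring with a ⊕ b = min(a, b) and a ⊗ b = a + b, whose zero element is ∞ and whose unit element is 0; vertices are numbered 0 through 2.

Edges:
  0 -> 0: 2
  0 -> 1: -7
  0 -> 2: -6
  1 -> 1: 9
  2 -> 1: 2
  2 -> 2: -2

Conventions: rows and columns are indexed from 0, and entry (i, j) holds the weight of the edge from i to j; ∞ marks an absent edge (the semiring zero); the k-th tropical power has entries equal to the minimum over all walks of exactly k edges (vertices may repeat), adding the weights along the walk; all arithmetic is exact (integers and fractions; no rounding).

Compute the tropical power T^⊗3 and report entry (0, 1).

T^⊗2:
  [4, -5, -8]
  [∞, 18, ∞]
  [∞, 0, -4]
T^⊗3:
  [6, -6, -10]
  [∞, 27, ∞]
  [∞, -2, -6]
Key observation: the optimum is the walk 0->2->2->1, with weight (-6) + (-2) + 2 = -6.
Optimal value attained by: walk 0->2->2->1.
Answer: (T^⊗3)[0][1] = -6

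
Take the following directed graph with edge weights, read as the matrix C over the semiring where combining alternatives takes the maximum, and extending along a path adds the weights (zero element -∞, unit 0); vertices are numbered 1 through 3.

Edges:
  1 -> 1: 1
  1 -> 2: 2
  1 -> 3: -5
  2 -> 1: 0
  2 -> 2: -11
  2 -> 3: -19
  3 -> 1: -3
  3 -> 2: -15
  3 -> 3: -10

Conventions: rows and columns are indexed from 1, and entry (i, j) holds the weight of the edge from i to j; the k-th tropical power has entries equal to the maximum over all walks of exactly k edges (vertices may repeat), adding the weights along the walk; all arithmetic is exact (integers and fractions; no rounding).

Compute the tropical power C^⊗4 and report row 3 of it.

C^⊗2:
  [2, 3, -4]
  [1, 2, -5]
  [-2, -1, -8]
C^⊗3:
  [3, 4, -3]
  [2, 3, -4]
  [-1, 0, -7]
C^⊗4:
  [4, 5, -2]
  [3, 4, -3]
  [0, 1, -6]
Answer: row 3 of C^⊗4 = [0, 1, -6]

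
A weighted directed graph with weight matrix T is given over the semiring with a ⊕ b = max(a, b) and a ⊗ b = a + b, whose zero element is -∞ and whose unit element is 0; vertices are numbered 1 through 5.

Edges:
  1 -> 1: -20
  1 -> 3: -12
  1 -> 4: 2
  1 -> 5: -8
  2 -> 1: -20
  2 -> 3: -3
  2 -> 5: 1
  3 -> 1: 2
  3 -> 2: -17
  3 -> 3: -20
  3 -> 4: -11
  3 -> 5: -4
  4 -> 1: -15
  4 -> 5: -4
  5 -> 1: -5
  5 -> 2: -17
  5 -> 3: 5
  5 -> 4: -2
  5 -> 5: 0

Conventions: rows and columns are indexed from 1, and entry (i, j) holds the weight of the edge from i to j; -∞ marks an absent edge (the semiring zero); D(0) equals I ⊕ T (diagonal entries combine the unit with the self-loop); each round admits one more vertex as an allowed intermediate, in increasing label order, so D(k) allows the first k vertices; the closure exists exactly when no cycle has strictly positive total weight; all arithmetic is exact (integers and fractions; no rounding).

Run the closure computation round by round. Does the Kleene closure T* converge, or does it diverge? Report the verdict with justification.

D(0):
  [0, -∞, -12, 2, -8]
  [-20, 0, -3, -∞, 1]
  [2, -17, 0, -11, -4]
  [-15, -∞, -∞, 0, -4]
  [-5, -17, 5, -2, 0]
D(1):
  [0, -∞, -12, 2, -8]
  [-20, 0, -3, -18, 1]
  [2, -17, 0, 4, -4]
  [-15, -∞, -27, 0, -4]
  [-5, -17, 5, -2, 0]
D(2):
  [0, -∞, -12, 2, -8]
  [-20, 0, -3, -18, 1]
  [2, -17, 0, 4, -4]
  [-15, -∞, -27, 0, -4]
  [-5, -17, 5, -2, 0]
Detection: at round 3, diagonal entry (5, 5) turns strictly positive.
Key observation: the cycle 5->3->5 has total weight 5 + (-4), which is strictly positive.
Answer: DIVERGES — positive cycle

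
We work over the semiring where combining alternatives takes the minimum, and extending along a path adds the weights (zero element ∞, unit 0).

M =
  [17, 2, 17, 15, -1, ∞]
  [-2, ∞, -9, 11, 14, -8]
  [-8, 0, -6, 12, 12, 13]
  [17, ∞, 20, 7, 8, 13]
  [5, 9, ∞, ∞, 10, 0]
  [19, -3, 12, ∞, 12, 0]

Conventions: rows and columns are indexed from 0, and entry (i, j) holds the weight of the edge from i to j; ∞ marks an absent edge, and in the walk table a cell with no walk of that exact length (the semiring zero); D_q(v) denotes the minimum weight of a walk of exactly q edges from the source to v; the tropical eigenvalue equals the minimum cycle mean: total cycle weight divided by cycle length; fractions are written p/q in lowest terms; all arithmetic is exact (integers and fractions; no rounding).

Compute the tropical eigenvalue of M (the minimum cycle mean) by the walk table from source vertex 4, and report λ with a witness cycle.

q=0: [∞, ∞, ∞, ∞, 0, ∞]
q=1: [5, 9, ∞, ∞, 10, 0]
q=2: [7, -3, 0, 20, 4, 0]
q=3: [-8, -3, -12, 8, 6, -11]
q=4: [-20, -14, -18, 0, -9, -11]
q=5: [-26, -18, -24, -6, -21, -22]
q=6: [-32, -25, -30, -12, -27, -26]
Optimal cycle mean attained by: cycle 2->2, total (-6), length 1.
Answer: λ = -6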